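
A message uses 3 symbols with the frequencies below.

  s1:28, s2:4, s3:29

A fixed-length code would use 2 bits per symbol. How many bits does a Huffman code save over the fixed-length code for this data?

Fixed-length: 2 bits × 61 symbols = 122 bits.
Huffman merges:
s2(4) + s1(28) → 32
s3(29) + 32 → 61
Huffman total = 32 + 61 = 93 bits.
Saving = 122 − 93 = 29 bits.

29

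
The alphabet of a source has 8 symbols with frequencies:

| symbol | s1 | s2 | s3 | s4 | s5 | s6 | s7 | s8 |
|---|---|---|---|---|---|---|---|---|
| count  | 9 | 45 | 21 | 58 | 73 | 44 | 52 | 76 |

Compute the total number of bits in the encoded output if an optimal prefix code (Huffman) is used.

Greedily combine the two least-frequent nodes:
merge s1(9) and s3(21): 30
merge 30 and s6(44): 74
merge s2(45) and s7(52): 97
merge s4(58) and s5(73): 131
merge 74 and s8(76): 150
merge 97 and 131: 228
merge 150 and 228: 378
The encoded length is the sum of every internal node's weight: 30 + 74 + 97 + 131 + 150 + 228 + 378 = 1088 bits.

1088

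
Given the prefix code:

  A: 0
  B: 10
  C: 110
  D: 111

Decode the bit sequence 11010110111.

CBCD

Read left to right; each codeword is recognised as soon as it completes (prefix code):
  110→C | 10→B | 110→C | 111→D
Decoded message: CBCD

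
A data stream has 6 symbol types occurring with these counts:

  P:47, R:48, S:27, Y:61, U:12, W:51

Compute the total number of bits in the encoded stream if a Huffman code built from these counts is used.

Build the Huffman tree bottom-up:
U(12) + S(27) → 39
39 + P(47) → 86
R(48) + W(51) → 99
Y(61) + 86 → 147
99 + 147 → 246
Total encoded bits = sum of merged weights = 39 + 86 + 99 + 147 + 246 = 617.

617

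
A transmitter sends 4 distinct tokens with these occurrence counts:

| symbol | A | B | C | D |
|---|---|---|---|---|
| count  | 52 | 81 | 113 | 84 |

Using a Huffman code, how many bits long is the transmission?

660

Build the Huffman tree bottom-up:
A(52) + B(81) → 133
D(84) + C(113) → 197
133 + 197 → 330
Each symbol's bit-cost is frequency × depth; summing gives 660 bits (equivalently 133 + 197 + 330).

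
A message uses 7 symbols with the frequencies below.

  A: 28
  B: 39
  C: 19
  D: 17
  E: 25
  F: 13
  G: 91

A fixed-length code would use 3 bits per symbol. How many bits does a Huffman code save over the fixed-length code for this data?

108

Fixed-length: 3 bits × 232 symbols = 696 bits.
Huffman merges:
combine F(13), D(17) → 30
combine C(19), E(25) → 44
combine A(28), 30 → 58
combine B(39), 44 → 83
combine 58, 83 → 141
combine G(91), 141 → 232
Huffman total = 30 + 44 + 58 + 83 + 141 + 232 = 588 bits.
Saving = 696 − 588 = 108 bits.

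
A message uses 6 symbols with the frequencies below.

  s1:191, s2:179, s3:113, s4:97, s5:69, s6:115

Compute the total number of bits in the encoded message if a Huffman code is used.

Build the Huffman tree bottom-up:
combine s5(69), s4(97) → 166
combine s3(113), s6(115) → 228
combine 166, s2(179) → 345
combine s1(191), 228 → 419
combine 345, 419 → 764
Each symbol's bit-cost is frequency × depth; summing gives 1922 bits (equivalently 166 + 228 + 345 + 419 + 764).

1922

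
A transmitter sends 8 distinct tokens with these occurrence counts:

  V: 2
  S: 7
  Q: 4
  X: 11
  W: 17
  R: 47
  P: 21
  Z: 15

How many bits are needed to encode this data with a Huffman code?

321

Build the Huffman tree bottom-up:
combine V(2), Q(4) → 6
combine 6, S(7) → 13
combine X(11), 13 → 24
combine Z(15), W(17) → 32
combine P(21), 24 → 45
combine 32, 45 → 77
combine R(47), 77 → 124
The encoded length is the sum of every internal node's weight: 6 + 13 + 24 + 32 + 45 + 77 + 124 = 321 bits.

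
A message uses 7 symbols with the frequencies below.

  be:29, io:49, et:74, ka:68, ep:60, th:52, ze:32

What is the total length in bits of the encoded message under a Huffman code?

Greedily combine the two least-frequent nodes:
merge be(29) and ze(32): 61
merge io(49) and th(52): 101
merge ep(60) and 61: 121
merge ka(68) and et(74): 142
merge 101 and 121: 222
merge 142 and 222: 364
Each symbol's bit-cost is frequency × depth; summing gives 1011 bits (equivalently 61 + 101 + 121 + 142 + 222 + 364).

1011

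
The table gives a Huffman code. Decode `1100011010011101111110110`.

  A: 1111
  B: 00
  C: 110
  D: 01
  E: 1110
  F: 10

Read left to right; each codeword is recognised as soon as it completes (prefix code):
  110→C | 00→B | 110→C | 10→F | 01→D | 110→C | 1111→A | 110→C | 110→C
Decoded message: CBCFDCACC

CBCFDCACC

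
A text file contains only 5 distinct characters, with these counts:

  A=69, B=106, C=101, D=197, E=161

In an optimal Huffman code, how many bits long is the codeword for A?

3

Repeatedly merge the two smallest:
A(69) + C(101) → 170
B(106) + E(161) → 267
170 + D(197) → 367
267 + 367 → 634
A sits 3 levels below the root, so its codeword is 3 bits.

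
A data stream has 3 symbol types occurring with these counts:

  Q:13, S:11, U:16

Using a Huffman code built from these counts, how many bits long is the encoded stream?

64

Greedily combine the two least-frequent nodes:
combine S(11), Q(13) → 24
combine U(16), 24 → 40
Total encoded bits = sum of merged weights = 24 + 40 = 64.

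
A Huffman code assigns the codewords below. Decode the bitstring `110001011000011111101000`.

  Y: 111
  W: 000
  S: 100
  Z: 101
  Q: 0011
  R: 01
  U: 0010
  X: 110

XUXWYYRW

Read left to right; each codeword is recognised as soon as it completes (prefix code):
  110→X | 0010→U | 110→X | 000→W | 111→Y | 111→Y | 01→R | 000→W
Decoded message: XUXWYYRW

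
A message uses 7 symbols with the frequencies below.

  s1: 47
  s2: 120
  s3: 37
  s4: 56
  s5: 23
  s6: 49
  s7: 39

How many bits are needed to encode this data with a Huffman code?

993

Merge the two smallest weights repeatedly:
s5(23) + s3(37) → 60
s7(39) + s1(47) → 86
s6(49) + s4(56) → 105
60 + 86 → 146
105 + s2(120) → 225
146 + 225 → 371
Each symbol's bit-cost is frequency × depth; summing gives 993 bits (equivalently 60 + 86 + 105 + 146 + 225 + 371).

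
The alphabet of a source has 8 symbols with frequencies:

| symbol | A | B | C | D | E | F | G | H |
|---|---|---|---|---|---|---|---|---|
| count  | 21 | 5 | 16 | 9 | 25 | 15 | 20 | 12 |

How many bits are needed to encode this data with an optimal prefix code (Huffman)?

Merge the two smallest weights repeatedly:
combine B(5), D(9) → 14
combine H(12), 14 → 26
combine F(15), C(16) → 31
combine G(20), A(21) → 41
combine E(25), 26 → 51
combine 31, 41 → 72
combine 51, 72 → 123
Total encoded bits = sum of merged weights = 14 + 26 + 31 + 41 + 51 + 72 + 123 = 358.

358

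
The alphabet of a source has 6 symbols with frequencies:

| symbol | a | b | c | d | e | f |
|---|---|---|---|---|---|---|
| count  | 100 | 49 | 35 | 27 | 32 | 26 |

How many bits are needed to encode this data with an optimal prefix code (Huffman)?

Greedily combine the two least-frequent nodes:
merge f(26) and d(27): 53
merge e(32) and c(35): 67
merge b(49) and 53: 102
merge 67 and a(100): 167
merge 102 and 167: 269
Each symbol's bit-cost is frequency × depth; summing gives 658 bits (equivalently 53 + 67 + 102 + 167 + 269).

658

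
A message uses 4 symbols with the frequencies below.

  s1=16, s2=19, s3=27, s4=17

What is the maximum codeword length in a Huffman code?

Merge the two lowest-weight nodes at each step:
merge s1(16) and s4(17): 33
merge s2(19) and s3(27): 46
merge 33 and 46: 79
The rarest symbols sit at the bottom; the longest codeword is 2 bits.

2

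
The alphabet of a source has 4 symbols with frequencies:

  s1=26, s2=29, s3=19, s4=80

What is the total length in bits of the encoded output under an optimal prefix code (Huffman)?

273

Build the Huffman tree bottom-up:
combine s3(19), s1(26) → 45
combine s2(29), 45 → 74
combine 74, s4(80) → 154
Each symbol's bit-cost is frequency × depth; summing gives 273 bits (equivalently 45 + 74 + 154).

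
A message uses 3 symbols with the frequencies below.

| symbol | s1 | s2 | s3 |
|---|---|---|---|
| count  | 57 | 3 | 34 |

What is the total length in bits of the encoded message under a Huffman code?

Build the Huffman tree bottom-up:
merge s2(3) and s3(34): 37
merge 37 and s1(57): 94
Total encoded bits = sum of merged weights = 37 + 94 = 131.

131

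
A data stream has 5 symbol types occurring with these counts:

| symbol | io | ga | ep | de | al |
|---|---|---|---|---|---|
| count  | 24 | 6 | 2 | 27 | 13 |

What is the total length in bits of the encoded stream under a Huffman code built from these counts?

Greedily combine the two least-frequent nodes:
ep(2) + ga(6) → 8
8 + al(13) → 21
21 + io(24) → 45
de(27) + 45 → 72
Each symbol's bit-cost is frequency × depth; summing gives 146 bits (equivalently 8 + 21 + 45 + 72).

146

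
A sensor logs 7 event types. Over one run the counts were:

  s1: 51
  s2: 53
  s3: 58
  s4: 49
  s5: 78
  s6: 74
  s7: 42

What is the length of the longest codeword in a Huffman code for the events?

Merge the two lowest-weight nodes at each step:
merge s7(42) and s4(49): 91
merge s1(51) and s2(53): 104
merge s3(58) and s6(74): 132
merge s5(78) and 91: 169
merge 104 and 132: 236
merge 169 and 236: 405
Maximum depth reached is 3.

3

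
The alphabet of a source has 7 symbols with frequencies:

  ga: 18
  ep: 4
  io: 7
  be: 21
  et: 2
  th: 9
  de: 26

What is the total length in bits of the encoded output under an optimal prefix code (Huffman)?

215

Build the Huffman tree bottom-up:
combine et(2), ep(4) → 6
combine 6, io(7) → 13
combine th(9), 13 → 22
combine ga(18), be(21) → 39
combine 22, de(26) → 48
combine 39, 48 → 87
The encoded length is the sum of every internal node's weight: 6 + 13 + 22 + 39 + 48 + 87 = 215 bits.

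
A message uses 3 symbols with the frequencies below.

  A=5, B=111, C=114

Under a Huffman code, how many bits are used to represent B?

Huffman merges, smallest pair first:
A(5) + B(111) → 116
C(114) + 116 → 230
B's leaf is at depth 2, giving a 2-bit codeword.

2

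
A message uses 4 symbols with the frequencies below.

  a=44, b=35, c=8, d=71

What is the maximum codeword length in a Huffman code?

3

Merge the two lowest-weight nodes at each step:
merge c(8) and b(35): 43
merge 43 and a(44): 87
merge d(71) and 87: 158
Maximum depth reached is 3.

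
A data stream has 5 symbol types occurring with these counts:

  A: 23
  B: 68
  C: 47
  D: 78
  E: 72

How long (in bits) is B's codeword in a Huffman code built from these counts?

2

Huffman merges, smallest pair first:
combine A(23), C(47) → 70
combine B(68), 70 → 138
combine E(72), D(78) → 150
combine 138, 150 → 288
B's leaf is at depth 2, giving a 2-bit codeword.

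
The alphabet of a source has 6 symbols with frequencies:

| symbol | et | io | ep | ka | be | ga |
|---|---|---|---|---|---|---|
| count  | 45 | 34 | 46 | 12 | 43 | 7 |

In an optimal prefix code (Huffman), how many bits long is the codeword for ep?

2

Repeatedly merge the two smallest:
ga(7) + ka(12) → 19
19 + io(34) → 53
be(43) + et(45) → 88
ep(46) + 53 → 99
88 + 99 → 187
ep's leaf is at depth 2, giving a 2-bit codeword.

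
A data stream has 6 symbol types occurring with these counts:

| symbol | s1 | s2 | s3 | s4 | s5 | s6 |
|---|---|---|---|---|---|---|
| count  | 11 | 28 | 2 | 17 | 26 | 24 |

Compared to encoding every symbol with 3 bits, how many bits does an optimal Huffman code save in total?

Fixed-length: 3 bits × 108 symbols = 324 bits.
Huffman merges:
merge s3(2) and s1(11): 13
merge 13 and s4(17): 30
merge s6(24) and s5(26): 50
merge s2(28) and 30: 58
merge 50 and 58: 108
Huffman total = 13 + 30 + 50 + 58 + 108 = 259 bits.
Saving = 324 − 259 = 65 bits.

65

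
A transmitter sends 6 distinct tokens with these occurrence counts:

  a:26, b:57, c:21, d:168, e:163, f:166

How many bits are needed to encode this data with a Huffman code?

1353

Merge the two smallest weights repeatedly:
combine c(21), a(26) → 47
combine 47, b(57) → 104
combine 104, e(163) → 267
combine f(166), d(168) → 334
combine 267, 334 → 601
The encoded length is the sum of every internal node's weight: 47 + 104 + 267 + 334 + 601 = 1353 bits.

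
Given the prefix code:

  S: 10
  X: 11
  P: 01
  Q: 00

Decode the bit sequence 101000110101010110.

Read left to right; each codeword is recognised as soon as it completes (prefix code):
  10→S | 10→S | 00→Q | 11→X | 01→P | 01→P | 01→P | 01→P | 10→S
Decoded message: SSQXPPPPS

SSQXPPPPS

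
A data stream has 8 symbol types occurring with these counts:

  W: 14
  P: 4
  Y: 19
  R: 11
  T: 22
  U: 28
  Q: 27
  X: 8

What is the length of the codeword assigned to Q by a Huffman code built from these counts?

Repeatedly merge the two smallest:
P(4) + X(8) → 12
R(11) + 12 → 23
W(14) + Y(19) → 33
T(22) + 23 → 45
Q(27) + U(28) → 55
33 + 45 → 78
55 + 78 → 133
Q's leaf is at depth 2, giving a 2-bit codeword.

2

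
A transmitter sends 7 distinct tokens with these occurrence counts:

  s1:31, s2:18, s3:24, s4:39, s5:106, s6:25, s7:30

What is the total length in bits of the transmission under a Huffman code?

Greedily combine the two least-frequent nodes:
merge s2(18) and s3(24): 42
merge s6(25) and s7(30): 55
merge s1(31) and s4(39): 70
merge 42 and 55: 97
merge 70 and 97: 167
merge s5(106) and 167: 273
Each symbol's bit-cost is frequency × depth; summing gives 704 bits (equivalently 42 + 55 + 70 + 97 + 167 + 273).

704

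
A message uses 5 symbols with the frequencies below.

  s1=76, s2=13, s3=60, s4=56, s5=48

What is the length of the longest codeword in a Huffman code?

Merge the two lowest-weight nodes at each step:
merge s2(13) and s5(48): 61
merge s4(56) and s3(60): 116
merge 61 and s1(76): 137
merge 116 and 137: 253
The rarest symbols sit at the bottom; the longest codeword is 3 bits.

3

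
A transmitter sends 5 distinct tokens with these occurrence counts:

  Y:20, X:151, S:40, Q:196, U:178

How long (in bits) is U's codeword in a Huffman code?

Repeatedly merge the two smallest:
combine Y(20), S(40) → 60
combine 60, X(151) → 211
combine U(178), Q(196) → 374
combine 211, 374 → 585
U sits 2 levels below the root, so its codeword is 2 bits.

2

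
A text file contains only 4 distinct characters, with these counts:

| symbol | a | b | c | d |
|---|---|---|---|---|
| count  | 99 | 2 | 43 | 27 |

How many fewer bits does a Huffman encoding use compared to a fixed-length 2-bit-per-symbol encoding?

70

Fixed-length: 2 bits × 171 symbols = 342 bits.
Huffman merges:
b(2) + d(27) → 29
29 + c(43) → 72
72 + a(99) → 171
Huffman total = 29 + 72 + 171 = 272 bits.
Saving = 342 − 272 = 70 bits.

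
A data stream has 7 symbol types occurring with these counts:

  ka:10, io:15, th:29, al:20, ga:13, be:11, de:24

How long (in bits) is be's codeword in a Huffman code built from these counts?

Repeatedly merge the two smallest:
combine ka(10), be(11) → 21
combine ga(13), io(15) → 28
combine al(20), 21 → 41
combine de(24), 28 → 52
combine th(29), 41 → 70
combine 52, 70 → 122
be sits 4 levels below the root, so its codeword is 4 bits.

4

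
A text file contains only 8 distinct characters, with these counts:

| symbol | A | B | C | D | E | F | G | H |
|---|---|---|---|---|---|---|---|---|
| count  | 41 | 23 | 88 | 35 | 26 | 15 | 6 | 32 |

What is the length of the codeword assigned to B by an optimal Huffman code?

3

Build the tree from the bottom:
combine G(6), F(15) → 21
combine 21, B(23) → 44
combine E(26), H(32) → 58
combine D(35), A(41) → 76
combine 44, 58 → 102
combine 76, C(88) → 164
combine 102, 164 → 266
The subtree containing B is merged 3 times, so code length = 3.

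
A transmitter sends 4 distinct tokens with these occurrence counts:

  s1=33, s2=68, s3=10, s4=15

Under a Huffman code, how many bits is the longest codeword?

3

Merge the two lowest-weight nodes at each step:
combine s3(10), s4(15) → 25
combine 25, s1(33) → 58
combine 58, s2(68) → 126
The rarest symbols sit at the bottom; the longest codeword is 3 bits.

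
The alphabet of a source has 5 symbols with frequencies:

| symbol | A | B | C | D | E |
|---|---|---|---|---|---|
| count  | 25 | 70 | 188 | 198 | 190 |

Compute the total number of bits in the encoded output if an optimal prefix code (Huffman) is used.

1437

Greedily combine the two least-frequent nodes:
merge A(25) and B(70): 95
merge 95 and C(188): 283
merge E(190) and D(198): 388
merge 283 and 388: 671
The encoded length is the sum of every internal node's weight: 95 + 283 + 388 + 671 = 1437 bits.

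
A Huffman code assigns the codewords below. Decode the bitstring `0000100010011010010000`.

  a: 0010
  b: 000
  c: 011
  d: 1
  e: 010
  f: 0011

Read left to right; each codeword is recognised as soon as it completes (prefix code):
  000→b | 010→e | 0010→a | 011→c | 010→e | 010→e | 000→b
Decoded message: beaceeb

beaceeb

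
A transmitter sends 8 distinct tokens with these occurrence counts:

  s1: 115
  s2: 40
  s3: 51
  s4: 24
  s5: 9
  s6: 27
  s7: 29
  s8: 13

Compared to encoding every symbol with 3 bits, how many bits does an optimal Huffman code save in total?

Fixed-length: 3 bits × 308 symbols = 924 bits.
Huffman merges:
s5(9) + s8(13) → 22
22 + s4(24) → 46
s6(27) + s7(29) → 56
s2(40) + 46 → 86
s3(51) + 56 → 107
86 + 107 → 193
s1(115) + 193 → 308
Huffman total = 22 + 46 + 56 + 86 + 107 + 193 + 308 = 818 bits.
Saving = 924 − 818 = 106 bits.

106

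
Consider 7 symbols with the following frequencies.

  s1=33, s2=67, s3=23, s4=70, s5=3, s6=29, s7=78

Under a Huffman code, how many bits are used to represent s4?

Build the tree from the bottom:
s5(3) + s3(23) → 26
26 + s6(29) → 55
s1(33) + 55 → 88
s2(67) + s4(70) → 137
s7(78) + 88 → 166
137 + 166 → 303
s4 sits 2 levels below the root, so its codeword is 2 bits.

2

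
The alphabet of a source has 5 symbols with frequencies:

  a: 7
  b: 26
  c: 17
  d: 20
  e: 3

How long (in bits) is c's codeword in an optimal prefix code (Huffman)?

Build the tree from the bottom:
merge e(3) and a(7): 10
merge 10 and c(17): 27
merge d(20) and b(26): 46
merge 27 and 46: 73
c sits 2 levels below the root, so its codeword is 2 bits.

2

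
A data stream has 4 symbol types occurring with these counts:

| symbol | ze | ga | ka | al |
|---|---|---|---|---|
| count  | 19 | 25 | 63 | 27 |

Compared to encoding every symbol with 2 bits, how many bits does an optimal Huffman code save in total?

Fixed-length: 2 bits × 134 symbols = 268 bits.
Huffman merges:
combine ze(19), ga(25) → 44
combine al(27), 44 → 71
combine ka(63), 71 → 134
Huffman total = 44 + 71 + 134 = 249 bits.
Saving = 268 − 249 = 19 bits.

19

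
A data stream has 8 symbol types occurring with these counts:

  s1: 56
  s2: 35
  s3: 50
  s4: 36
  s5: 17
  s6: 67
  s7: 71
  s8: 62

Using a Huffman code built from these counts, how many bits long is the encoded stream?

Merge the two smallest weights repeatedly:
merge s5(17) and s2(35): 52
merge s4(36) and s3(50): 86
merge 52 and s1(56): 108
merge s8(62) and s6(67): 129
merge s7(71) and 86: 157
merge 108 and 129: 237
merge 157 and 237: 394
Total encoded bits = sum of merged weights = 52 + 86 + 108 + 129 + 157 + 237 + 394 = 1163.

1163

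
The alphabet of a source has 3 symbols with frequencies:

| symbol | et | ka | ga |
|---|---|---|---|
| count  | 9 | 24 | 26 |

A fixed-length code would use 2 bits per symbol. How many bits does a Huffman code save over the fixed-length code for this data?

Fixed-length: 2 bits × 59 symbols = 118 bits.
Huffman merges:
et(9) + ka(24) → 33
ga(26) + 33 → 59
Huffman total = 33 + 59 = 92 bits.
Saving = 118 − 92 = 26 bits.

26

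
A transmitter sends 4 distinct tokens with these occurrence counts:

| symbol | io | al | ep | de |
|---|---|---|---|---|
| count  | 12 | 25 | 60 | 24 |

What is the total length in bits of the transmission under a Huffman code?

Build the Huffman tree bottom-up:
combine io(12), de(24) → 36
combine al(25), 36 → 61
combine ep(60), 61 → 121
The encoded length is the sum of every internal node's weight: 36 + 61 + 121 = 218 bits.

218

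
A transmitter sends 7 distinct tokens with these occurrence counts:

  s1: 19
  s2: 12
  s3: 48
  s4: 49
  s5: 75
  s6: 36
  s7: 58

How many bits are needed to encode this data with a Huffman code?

Build the Huffman tree bottom-up:
merge s2(12) and s1(19): 31
merge 31 and s6(36): 67
merge s3(48) and s4(49): 97
merge s7(58) and 67: 125
merge s5(75) and 97: 172
merge 125 and 172: 297
Each symbol's bit-cost is frequency × depth; summing gives 789 bits (equivalently 31 + 67 + 97 + 125 + 172 + 297).

789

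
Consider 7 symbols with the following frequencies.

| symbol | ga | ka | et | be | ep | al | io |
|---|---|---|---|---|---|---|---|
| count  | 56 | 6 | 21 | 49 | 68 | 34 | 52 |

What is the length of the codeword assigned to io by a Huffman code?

3

Huffman merges, smallest pair first:
ka(6) + et(21) → 27
27 + al(34) → 61
be(49) + io(52) → 101
ga(56) + 61 → 117
ep(68) + 101 → 169
117 + 169 → 286
The subtree containing io is merged 3 times, so code length = 3.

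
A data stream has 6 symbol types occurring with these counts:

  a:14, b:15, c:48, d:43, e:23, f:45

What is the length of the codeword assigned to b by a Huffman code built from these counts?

Repeatedly merge the two smallest:
a(14) + b(15) → 29
e(23) + 29 → 52
d(43) + f(45) → 88
c(48) + 52 → 100
88 + 100 → 188
The subtree containing b is merged 4 times, so code length = 4.

4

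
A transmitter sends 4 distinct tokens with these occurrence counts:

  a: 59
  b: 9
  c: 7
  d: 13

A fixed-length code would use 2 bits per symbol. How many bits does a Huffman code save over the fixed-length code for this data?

43

Fixed-length: 2 bits × 88 symbols = 176 bits.
Huffman merges:
combine c(7), b(9) → 16
combine d(13), 16 → 29
combine 29, a(59) → 88
Huffman total = 16 + 29 + 88 = 133 bits.
Saving = 176 − 133 = 43 bits.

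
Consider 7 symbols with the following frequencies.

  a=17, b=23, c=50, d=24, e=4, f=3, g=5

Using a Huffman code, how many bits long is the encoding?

297

Merge the two smallest weights repeatedly:
combine f(3), e(4) → 7
combine g(5), 7 → 12
combine 12, a(17) → 29
combine b(23), d(24) → 47
combine 29, 47 → 76
combine c(50), 76 → 126
Total encoded bits = sum of merged weights = 7 + 12 + 29 + 47 + 76 + 126 = 297.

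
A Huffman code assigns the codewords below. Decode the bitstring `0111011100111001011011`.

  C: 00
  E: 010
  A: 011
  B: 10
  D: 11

ABDBABEDA

Read left to right; each codeword is recognised as soon as it completes (prefix code):
  011→A | 10→B | 11→D | 10→B | 011→A | 10→B | 010→E | 11→D | 011→A
Decoded message: ABDBABEDA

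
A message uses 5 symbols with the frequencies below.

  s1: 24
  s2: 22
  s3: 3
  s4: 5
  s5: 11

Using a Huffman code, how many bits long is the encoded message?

Merge the two smallest weights repeatedly:
combine s3(3), s4(5) → 8
combine 8, s5(11) → 19
combine 19, s2(22) → 41
combine s1(24), 41 → 65
Each symbol's bit-cost is frequency × depth; summing gives 133 bits (equivalently 8 + 19 + 41 + 65).

133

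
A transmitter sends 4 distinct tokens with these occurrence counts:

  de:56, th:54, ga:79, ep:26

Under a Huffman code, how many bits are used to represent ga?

2

Build the tree from the bottom:
merge ep(26) and th(54): 80
merge de(56) and ga(79): 135
merge 80 and 135: 215
The subtree containing ga is merged 2 times, so code length = 2.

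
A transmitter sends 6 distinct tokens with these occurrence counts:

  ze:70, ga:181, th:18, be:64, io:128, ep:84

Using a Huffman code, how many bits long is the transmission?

1324

Greedily combine the two least-frequent nodes:
combine th(18), be(64) → 82
combine ze(70), 82 → 152
combine ep(84), io(128) → 212
combine 152, ga(181) → 333
combine 212, 333 → 545
Each symbol's bit-cost is frequency × depth; summing gives 1324 bits (equivalently 82 + 152 + 212 + 333 + 545).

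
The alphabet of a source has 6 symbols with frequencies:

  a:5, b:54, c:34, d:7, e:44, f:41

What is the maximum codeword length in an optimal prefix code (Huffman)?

4

Merge the two lowest-weight nodes at each step:
combine a(5), d(7) → 12
combine 12, c(34) → 46
combine f(41), e(44) → 85
combine 46, b(54) → 100
combine 85, 100 → 185
The rarest symbols sit at the bottom; the longest codeword is 4 bits.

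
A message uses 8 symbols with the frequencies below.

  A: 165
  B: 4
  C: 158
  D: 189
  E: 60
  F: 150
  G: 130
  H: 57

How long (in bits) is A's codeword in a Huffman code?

Huffman merges, smallest pair first:
combine B(4), H(57) → 61
combine E(60), 61 → 121
combine 121, G(130) → 251
combine F(150), C(158) → 308
combine A(165), D(189) → 354
combine 251, 308 → 559
combine 354, 559 → 913
A's leaf is at depth 2, giving a 2-bit codeword.

2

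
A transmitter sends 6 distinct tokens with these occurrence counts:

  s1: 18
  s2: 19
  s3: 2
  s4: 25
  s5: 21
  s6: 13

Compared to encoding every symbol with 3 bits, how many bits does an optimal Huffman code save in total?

50

Fixed-length: 3 bits × 98 symbols = 294 bits.
Huffman merges:
merge s3(2) and s6(13): 15
merge 15 and s1(18): 33
merge s2(19) and s5(21): 40
merge s4(25) and 33: 58
merge 40 and 58: 98
Huffman total = 15 + 33 + 40 + 58 + 98 = 244 bits.
Saving = 294 − 244 = 50 bits.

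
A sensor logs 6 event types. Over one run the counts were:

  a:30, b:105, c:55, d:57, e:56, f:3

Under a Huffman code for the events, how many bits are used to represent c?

3

Huffman merges, smallest pair first:
combine f(3), a(30) → 33
combine 33, c(55) → 88
combine e(56), d(57) → 113
combine 88, b(105) → 193
combine 113, 193 → 306
c sits 3 levels below the root, so its codeword is 3 bits.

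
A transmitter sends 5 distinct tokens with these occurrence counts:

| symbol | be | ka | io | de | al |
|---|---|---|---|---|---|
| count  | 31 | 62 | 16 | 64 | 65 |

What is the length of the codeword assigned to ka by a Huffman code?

Build the tree from the bottom:
merge io(16) and be(31): 47
merge 47 and ka(62): 109
merge de(64) and al(65): 129
merge 109 and 129: 238
The subtree containing ka is merged 2 times, so code length = 2.

2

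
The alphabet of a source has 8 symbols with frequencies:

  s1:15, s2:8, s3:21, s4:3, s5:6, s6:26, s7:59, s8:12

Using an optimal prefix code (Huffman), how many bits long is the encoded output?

385

Build the Huffman tree bottom-up:
s4(3) + s5(6) → 9
s2(8) + 9 → 17
s8(12) + s1(15) → 27
17 + s3(21) → 38
s6(26) + 27 → 53
38 + 53 → 91
s7(59) + 91 → 150
Each symbol's bit-cost is frequency × depth; summing gives 385 bits (equivalently 9 + 17 + 27 + 38 + 53 + 91 + 150).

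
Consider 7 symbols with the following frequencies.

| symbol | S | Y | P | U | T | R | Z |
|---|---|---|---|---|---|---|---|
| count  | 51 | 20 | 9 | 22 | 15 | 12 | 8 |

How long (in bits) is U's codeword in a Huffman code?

3

Build the tree from the bottom:
combine Z(8), P(9) → 17
combine R(12), T(15) → 27
combine 17, Y(20) → 37
combine U(22), 27 → 49
combine 37, 49 → 86
combine S(51), 86 → 137
U sits 3 levels below the root, so its codeword is 3 bits.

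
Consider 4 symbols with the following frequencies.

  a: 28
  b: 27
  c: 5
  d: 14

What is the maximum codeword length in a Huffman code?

3

Merge the two lowest-weight nodes at each step:
combine c(5), d(14) → 19
combine 19, b(27) → 46
combine a(28), 46 → 74
Maximum depth reached is 3.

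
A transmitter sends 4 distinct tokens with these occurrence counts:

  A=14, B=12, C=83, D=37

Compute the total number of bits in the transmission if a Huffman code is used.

Build the Huffman tree bottom-up:
B(12) + A(14) → 26
26 + D(37) → 63
63 + C(83) → 146
Total encoded bits = sum of merged weights = 26 + 63 + 146 = 235.

235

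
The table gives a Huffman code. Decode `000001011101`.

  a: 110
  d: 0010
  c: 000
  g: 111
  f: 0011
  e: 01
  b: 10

Read left to right; each codeword is recognised as soon as it completes (prefix code):
  000→c | 0010→d | 111→g | 01→e
Decoded message: cdge

cdge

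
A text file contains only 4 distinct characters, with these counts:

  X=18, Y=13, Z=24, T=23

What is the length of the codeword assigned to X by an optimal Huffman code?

2

Build the tree from the bottom:
combine Y(13), X(18) → 31
combine T(23), Z(24) → 47
combine 31, 47 → 78
X's leaf is at depth 2, giving a 2-bit codeword.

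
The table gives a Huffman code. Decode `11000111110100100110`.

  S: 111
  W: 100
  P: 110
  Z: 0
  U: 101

Read left to right; each codeword is recognised as soon as it completes (prefix code):
  110→P | 0→Z | 0→Z | 111→S | 110→P | 100→W | 100→W | 110→P
Decoded message: PZZSPWWP

PZZSPWWP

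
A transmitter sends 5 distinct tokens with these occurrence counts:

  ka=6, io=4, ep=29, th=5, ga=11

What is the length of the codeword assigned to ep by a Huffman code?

Build the tree from the bottom:
io(4) + th(5) → 9
ka(6) + 9 → 15
ga(11) + 15 → 26
26 + ep(29) → 55
ep sits one level below the root: a 1-bit codeword.

1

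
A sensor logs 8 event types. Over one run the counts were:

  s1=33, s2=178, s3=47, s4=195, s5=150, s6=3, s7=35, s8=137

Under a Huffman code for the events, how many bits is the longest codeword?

6

Merge the two lowest-weight nodes at each step:
combine s6(3), s1(33) → 36
combine s7(35), 36 → 71
combine s3(47), 71 → 118
combine 118, s8(137) → 255
combine s5(150), s2(178) → 328
combine s4(195), 255 → 450
combine 328, 450 → 778
The rarest symbols sit at the bottom; the longest codeword is 6 bits.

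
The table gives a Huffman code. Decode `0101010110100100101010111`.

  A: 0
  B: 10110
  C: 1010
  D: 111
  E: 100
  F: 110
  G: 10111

Read left to right; each codeword is recognised as soon as it completes (prefix code):
  0→A | 1010→C | 10110→B | 100→E | 100→E | 1010→C | 10111→G
Decoded message: ACBEECG

ACBEECG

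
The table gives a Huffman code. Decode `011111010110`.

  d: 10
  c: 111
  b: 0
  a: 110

Read left to right; each codeword is recognised as soon as it completes (prefix code):
  0→b | 111→c | 110→a | 10→d | 110→a
Decoded message: bcada

bcada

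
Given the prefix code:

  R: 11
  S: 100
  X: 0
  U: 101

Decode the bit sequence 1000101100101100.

Read left to right; each codeword is recognised as soon as it completes (prefix code):
  100→S | 0→X | 101→U | 100→S | 101→U | 100→S
Decoded message: SXUSUS

SXUSUS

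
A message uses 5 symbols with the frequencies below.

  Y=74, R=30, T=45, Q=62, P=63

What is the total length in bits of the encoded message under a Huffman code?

Merge the two smallest weights repeatedly:
R(30) + T(45) → 75
Q(62) + P(63) → 125
Y(74) + 75 → 149
125 + 149 → 274
Total encoded bits = sum of merged weights = 75 + 125 + 149 + 274 = 623.

623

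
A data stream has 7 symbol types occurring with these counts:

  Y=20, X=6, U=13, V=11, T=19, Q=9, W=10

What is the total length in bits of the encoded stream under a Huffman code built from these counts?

Build the Huffman tree bottom-up:
combine X(6), Q(9) → 15
combine W(10), V(11) → 21
combine U(13), 15 → 28
combine T(19), Y(20) → 39
combine 21, 28 → 49
combine 39, 49 → 88
The encoded length is the sum of every internal node's weight: 15 + 21 + 28 + 39 + 49 + 88 = 240 bits.

240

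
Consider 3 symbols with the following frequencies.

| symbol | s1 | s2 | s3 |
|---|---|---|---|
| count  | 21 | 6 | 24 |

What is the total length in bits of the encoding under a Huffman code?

78

Greedily combine the two least-frequent nodes:
merge s2(6) and s1(21): 27
merge s3(24) and 27: 51
Each symbol's bit-cost is frequency × depth; summing gives 78 bits (equivalently 27 + 51).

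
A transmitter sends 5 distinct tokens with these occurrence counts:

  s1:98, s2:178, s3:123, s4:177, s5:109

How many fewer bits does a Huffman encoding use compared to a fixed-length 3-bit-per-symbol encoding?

478

Fixed-length: 3 bits × 685 symbols = 2055 bits.
Huffman merges:
s1(98) + s5(109) → 207
s3(123) + s4(177) → 300
s2(178) + 207 → 385
300 + 385 → 685
Huffman total = 207 + 300 + 385 + 685 = 1577 bits.
Saving = 2055 − 1577 = 478 bits.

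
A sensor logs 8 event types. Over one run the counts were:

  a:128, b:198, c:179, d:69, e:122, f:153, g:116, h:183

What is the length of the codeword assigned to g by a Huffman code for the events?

4

Huffman merges, smallest pair first:
d(69) + g(116) → 185
e(122) + a(128) → 250
f(153) + c(179) → 332
h(183) + 185 → 368
b(198) + 250 → 448
332 + 368 → 700
448 + 700 → 1148
g's leaf is at depth 4, giving a 4-bit codeword.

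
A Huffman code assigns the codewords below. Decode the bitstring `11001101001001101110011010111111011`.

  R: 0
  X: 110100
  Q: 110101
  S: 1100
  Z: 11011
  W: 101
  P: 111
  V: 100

SXVZVQPZ

Read left to right; each codeword is recognised as soon as it completes (prefix code):
  1100→S | 110100→X | 100→V | 11011→Z | 100→V | 110101→Q | 111→P | 11011→Z
Decoded message: SXVZVQPZ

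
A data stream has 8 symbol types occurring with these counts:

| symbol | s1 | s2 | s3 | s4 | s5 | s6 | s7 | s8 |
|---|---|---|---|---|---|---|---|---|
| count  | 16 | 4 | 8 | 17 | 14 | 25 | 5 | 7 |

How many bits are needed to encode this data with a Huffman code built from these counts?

Greedily combine the two least-frequent nodes:
combine s2(4), s7(5) → 9
combine s8(7), s3(8) → 15
combine 9, s5(14) → 23
combine 15, s1(16) → 31
combine s4(17), 23 → 40
combine s6(25), 31 → 56
combine 40, 56 → 96
Each symbol's bit-cost is frequency × depth; summing gives 270 bits (equivalently 9 + 15 + 23 + 31 + 40 + 56 + 96).

270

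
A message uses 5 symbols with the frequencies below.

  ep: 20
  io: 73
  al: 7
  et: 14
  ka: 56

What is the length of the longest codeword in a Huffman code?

4

Merge the two lowest-weight nodes at each step:
al(7) + et(14) → 21
ep(20) + 21 → 41
41 + ka(56) → 97
io(73) + 97 → 170
The first pair merged (al, et) ends up deepest, at depth 4.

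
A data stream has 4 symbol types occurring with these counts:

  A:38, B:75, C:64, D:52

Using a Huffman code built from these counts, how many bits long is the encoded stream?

458

Greedily combine the two least-frequent nodes:
A(38) + D(52) → 90
C(64) + B(75) → 139
90 + 139 → 229
The encoded length is the sum of every internal node's weight: 90 + 139 + 229 = 458 bits.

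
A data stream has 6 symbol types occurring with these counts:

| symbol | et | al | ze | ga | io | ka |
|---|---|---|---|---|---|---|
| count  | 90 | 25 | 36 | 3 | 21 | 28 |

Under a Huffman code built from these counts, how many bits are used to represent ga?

4

Repeatedly merge the two smallest:
combine ga(3), io(21) → 24
combine 24, al(25) → 49
combine ka(28), ze(36) → 64
combine 49, 64 → 113
combine et(90), 113 → 203
ga's leaf is at depth 4, giving a 4-bit codeword.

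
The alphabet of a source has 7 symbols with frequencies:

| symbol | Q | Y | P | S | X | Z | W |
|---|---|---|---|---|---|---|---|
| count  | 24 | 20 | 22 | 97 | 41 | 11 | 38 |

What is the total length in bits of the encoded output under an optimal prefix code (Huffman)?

Build the Huffman tree bottom-up:
merge Z(11) and Y(20): 31
merge P(22) and Q(24): 46
merge 31 and W(38): 69
merge X(41) and 46: 87
merge 69 and 87: 156
merge S(97) and 156: 253
The encoded length is the sum of every internal node's weight: 31 + 46 + 69 + 87 + 156 + 253 = 642 bits.

642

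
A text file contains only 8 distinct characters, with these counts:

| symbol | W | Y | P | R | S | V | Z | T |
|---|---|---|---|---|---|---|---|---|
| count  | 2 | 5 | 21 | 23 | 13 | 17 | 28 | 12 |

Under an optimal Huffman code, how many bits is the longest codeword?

5

Merge the two lowest-weight nodes at each step:
combine W(2), Y(5) → 7
combine 7, T(12) → 19
combine S(13), V(17) → 30
combine 19, P(21) → 40
combine R(23), Z(28) → 51
combine 30, 40 → 70
combine 51, 70 → 121
Maximum depth reached is 5.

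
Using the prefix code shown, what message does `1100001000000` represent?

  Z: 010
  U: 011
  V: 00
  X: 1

XXVVXVVV

Read left to right; each codeword is recognised as soon as it completes (prefix code):
  1→X | 1→X | 00→V | 00→V | 1→X | 00→V | 00→V | 00→V
Decoded message: XXVVXVVV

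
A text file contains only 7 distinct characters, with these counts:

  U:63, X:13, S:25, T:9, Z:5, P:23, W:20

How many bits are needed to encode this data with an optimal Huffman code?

389

Build the Huffman tree bottom-up:
combine Z(5), T(9) → 14
combine X(13), 14 → 27
combine W(20), P(23) → 43
combine S(25), 27 → 52
combine 43, 52 → 95
combine U(63), 95 → 158
Each symbol's bit-cost is frequency × depth; summing gives 389 bits (equivalently 14 + 27 + 43 + 52 + 95 + 158).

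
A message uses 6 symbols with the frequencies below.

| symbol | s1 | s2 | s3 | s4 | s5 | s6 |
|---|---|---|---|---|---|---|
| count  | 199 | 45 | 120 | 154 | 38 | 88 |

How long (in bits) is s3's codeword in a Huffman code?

2

Repeatedly merge the two smallest:
combine s5(38), s2(45) → 83
combine 83, s6(88) → 171
combine s3(120), s4(154) → 274
combine 171, s1(199) → 370
combine 274, 370 → 644
s3's leaf is at depth 2, giving a 2-bit codeword.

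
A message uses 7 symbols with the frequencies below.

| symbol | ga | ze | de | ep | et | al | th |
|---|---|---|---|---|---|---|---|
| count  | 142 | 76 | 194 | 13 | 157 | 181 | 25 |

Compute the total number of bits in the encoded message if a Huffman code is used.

1984

Merge the two smallest weights repeatedly:
ep(13) + th(25) → 38
38 + ze(76) → 114
114 + ga(142) → 256
et(157) + al(181) → 338
de(194) + 256 → 450
338 + 450 → 788
The encoded length is the sum of every internal node's weight: 38 + 114 + 256 + 338 + 450 + 788 = 1984 bits.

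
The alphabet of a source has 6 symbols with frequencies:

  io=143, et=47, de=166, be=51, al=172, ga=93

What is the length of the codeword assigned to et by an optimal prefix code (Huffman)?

Build the tree from the bottom:
merge et(47) and be(51): 98
merge ga(93) and 98: 191
merge io(143) and de(166): 309
merge al(172) and 191: 363
merge 309 and 363: 672
et sits 4 levels below the root, so its codeword is 4 bits.

4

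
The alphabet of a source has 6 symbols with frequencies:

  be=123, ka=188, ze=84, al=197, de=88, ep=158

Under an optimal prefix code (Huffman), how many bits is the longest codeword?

3

Merge the two lowest-weight nodes at each step:
combine ze(84), de(88) → 172
combine be(123), ep(158) → 281
combine 172, ka(188) → 360
combine al(197), 281 → 478
combine 360, 478 → 838
The rarest symbols sit at the bottom; the longest codeword is 3 bits.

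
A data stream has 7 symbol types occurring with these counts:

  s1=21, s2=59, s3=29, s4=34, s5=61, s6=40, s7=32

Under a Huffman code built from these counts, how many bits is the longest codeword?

Merge the two lowest-weight nodes at each step:
s1(21) + s3(29) → 50
s7(32) + s4(34) → 66
s6(40) + 50 → 90
s2(59) + s5(61) → 120
66 + 90 → 156
120 + 156 → 276
Maximum depth reached is 4.

4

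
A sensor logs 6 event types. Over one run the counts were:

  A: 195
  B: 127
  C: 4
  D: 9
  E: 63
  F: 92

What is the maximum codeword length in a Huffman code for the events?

5

Merge the two lowest-weight nodes at each step:
combine C(4), D(9) → 13
combine 13, E(63) → 76
combine 76, F(92) → 168
combine B(127), 168 → 295
combine A(195), 295 → 490
The first pair merged (C, D) ends up deepest, at depth 5.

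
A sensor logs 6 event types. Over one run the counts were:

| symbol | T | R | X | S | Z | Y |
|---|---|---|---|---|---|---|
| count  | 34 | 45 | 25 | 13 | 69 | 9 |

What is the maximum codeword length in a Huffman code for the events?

4

Merge the two lowest-weight nodes at each step:
combine Y(9), S(13) → 22
combine 22, X(25) → 47
combine T(34), R(45) → 79
combine 47, Z(69) → 116
combine 79, 116 → 195
The rarest symbols sit at the bottom; the longest codeword is 4 bits.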